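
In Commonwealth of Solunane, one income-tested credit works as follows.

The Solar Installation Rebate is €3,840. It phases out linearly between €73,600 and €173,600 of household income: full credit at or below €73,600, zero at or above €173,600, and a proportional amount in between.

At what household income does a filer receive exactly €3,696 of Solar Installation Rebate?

€3,696 is 3,696/3,840 of the full €3,840, so 144/3,840 of the €100,000 range has been used: income = €73,600 + €100,000 × 144/3,840 = €77,350.

€77,350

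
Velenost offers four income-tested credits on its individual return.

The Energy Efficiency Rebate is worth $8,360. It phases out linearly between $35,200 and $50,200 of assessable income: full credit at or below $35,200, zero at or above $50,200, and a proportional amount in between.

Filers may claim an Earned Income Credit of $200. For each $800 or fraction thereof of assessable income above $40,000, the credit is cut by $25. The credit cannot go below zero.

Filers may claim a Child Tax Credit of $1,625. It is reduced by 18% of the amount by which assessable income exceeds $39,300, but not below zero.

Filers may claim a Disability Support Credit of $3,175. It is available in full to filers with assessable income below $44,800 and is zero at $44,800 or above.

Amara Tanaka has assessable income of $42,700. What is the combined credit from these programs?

$8,468

Energy Efficiency Rebate: $42,700 is $7,500 into a $15,000 phase-out range, leaving 7,500/15,000 of the credit: $8,360 × 7,500/15,000 = $4,180.
Earned Income Credit: income exceeds $40,000 by $2,700, which is 4 full-or-partial $800 increments; reduction = 4 × $25 = $100, leaving $100.
Child Tax Credit: 18% of the $3,400 excess over $39,300 is $612; credit = $1,625 − $612 = $1,013.
Disability Support Credit: $42,700 is below the $44,800 cutoff, so the full $3,175 applies.
Total: $4,180 + $100 + $1,013 + $3,175 = $8,468.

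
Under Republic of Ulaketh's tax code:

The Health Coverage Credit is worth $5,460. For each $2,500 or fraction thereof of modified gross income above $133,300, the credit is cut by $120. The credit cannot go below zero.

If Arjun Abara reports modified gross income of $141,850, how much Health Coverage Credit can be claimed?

$4,980

Health Coverage Credit: income exceeds $133,300 by $8,550, which is 4 full-or-partial $2,500 increments; reduction = 4 × $120 = $480, leaving $4,980.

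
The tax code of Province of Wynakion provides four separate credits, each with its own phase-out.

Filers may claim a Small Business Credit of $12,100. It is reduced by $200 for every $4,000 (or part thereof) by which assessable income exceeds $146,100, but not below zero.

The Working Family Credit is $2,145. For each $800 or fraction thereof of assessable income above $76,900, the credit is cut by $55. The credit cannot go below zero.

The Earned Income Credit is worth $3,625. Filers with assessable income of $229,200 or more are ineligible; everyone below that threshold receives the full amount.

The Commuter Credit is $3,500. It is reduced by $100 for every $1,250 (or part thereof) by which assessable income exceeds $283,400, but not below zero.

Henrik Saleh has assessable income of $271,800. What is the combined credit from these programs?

Small Business Credit: income exceeds $146,100 by $125,700, which is 32 full-or-partial $4,000 increments; reduction = 32 × $200 = $6,400, leaving $5,700.
Working Family Credit: income exceeds $76,900 by $194,900 → 244 increments × $55 = $13,420 ≥ base, so the credit is $0.
Earned Income Credit: $271,800 meets or exceeds the $229,200 cutoff, so the credit is $0.
Commuter Credit: $271,800 is at or below the $283,400 threshold, so the full $3,500 applies.
Total: $5,700 + $0 + $0 + $3,500 = $9,200.

$9,200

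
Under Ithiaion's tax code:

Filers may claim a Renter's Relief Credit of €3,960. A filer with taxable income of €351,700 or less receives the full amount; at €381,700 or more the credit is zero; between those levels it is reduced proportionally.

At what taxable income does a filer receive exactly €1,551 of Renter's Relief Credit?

€1,551 is 1,551/3,960 of the full €3,960, so 2,409/3,960 of the €30,000 range has been used: income = €351,700 + €30,000 × 2,409/3,960 = €369,950.

€369,950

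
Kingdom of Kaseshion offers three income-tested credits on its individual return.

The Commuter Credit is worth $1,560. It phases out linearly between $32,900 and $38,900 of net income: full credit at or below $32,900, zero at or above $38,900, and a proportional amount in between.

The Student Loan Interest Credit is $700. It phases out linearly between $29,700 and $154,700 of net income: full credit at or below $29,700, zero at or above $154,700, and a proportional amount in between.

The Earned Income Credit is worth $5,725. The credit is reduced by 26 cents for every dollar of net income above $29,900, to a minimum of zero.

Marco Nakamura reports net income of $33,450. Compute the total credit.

$6,898

Commuter Credit: $33,450 is $550 into a $6,000 phase-out range, leaving 5,450/6,000 of the credit: $1,560 × 5,450/6,000 = $1,417.
Student Loan Interest Credit: $33,450 is $3,750 into a $125,000 phase-out range, leaving 121,250/125,000 of the credit: $700 × 121,250/125,000 = $679.
Earned Income Credit: 26% of the $3,550 excess over $29,900 is $923; credit = $5,725 − $923 = $4,802.
Total: $1,417 + $679 + $4,802 = $6,898.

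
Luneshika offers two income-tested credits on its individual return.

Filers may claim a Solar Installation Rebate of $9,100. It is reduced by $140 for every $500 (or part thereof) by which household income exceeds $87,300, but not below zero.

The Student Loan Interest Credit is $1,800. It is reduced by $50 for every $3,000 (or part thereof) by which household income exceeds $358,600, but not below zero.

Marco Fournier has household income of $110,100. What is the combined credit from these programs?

Solar Installation Rebate: income exceeds $87,300 by $22,800, which is 46 full-or-partial $500 increments; reduction = 46 × $140 = $6,440, leaving $2,660.
Student Loan Interest Credit: $110,100 is at or below the $358,600 threshold, so the full $1,800 applies.
Total: $2,660 + $1,800 = $4,460.

$4,460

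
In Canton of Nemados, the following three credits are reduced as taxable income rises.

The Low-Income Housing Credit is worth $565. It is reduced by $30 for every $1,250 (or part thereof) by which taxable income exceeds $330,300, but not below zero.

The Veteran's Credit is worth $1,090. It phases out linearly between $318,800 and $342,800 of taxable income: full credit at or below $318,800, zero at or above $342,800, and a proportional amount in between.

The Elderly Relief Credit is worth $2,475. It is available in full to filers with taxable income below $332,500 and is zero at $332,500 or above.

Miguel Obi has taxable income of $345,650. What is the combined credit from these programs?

Low-Income Housing Credit: income exceeds $330,300 by $15,350, which is 13 full-or-partial $1,250 increments; reduction = 13 × $30 = $390, leaving $175.
Veteran's Credit: $345,650 is at or above $342,800, so the credit is $0.
Elderly Relief Credit: $345,650 meets or exceeds the $332,500 cutoff, so the credit is $0.
Total: $175 + $0 + $0 = $175.

$175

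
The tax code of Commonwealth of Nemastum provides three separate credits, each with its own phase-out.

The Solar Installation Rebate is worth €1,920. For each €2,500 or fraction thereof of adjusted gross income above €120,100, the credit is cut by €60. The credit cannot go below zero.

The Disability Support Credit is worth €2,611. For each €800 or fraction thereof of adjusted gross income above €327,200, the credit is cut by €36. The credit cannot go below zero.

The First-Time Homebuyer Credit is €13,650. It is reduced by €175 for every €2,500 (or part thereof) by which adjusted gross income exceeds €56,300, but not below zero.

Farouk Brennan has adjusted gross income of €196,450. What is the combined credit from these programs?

€6,346

Solar Installation Rebate: income exceeds €120,100 by €76,350, which is 31 full-or-partial €2,500 increments; reduction = 31 × €60 = €1,860, leaving €60.
Disability Support Credit: €196,450 is at or below the €327,200 threshold, so the full €2,611 applies.
First-Time Homebuyer Credit: income exceeds €56,300 by €140,150, which is 57 full-or-partial €2,500 increments; reduction = 57 × €175 = €9,975, leaving €3,675.
Total: €60 + €2,611 + €3,675 = €6,346.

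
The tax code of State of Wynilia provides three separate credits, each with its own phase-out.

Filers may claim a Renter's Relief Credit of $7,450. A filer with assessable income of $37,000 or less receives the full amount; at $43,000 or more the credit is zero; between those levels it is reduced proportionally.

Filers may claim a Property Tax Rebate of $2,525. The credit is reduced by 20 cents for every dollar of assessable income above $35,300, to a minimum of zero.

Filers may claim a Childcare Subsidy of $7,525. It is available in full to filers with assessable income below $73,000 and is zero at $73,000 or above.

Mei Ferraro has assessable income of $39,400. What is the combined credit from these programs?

$13,700

Renter's Relief Credit: $39,400 is $2,400 into a $6,000 phase-out range, leaving 3,600/6,000 of the credit: $7,450 × 3,600/6,000 = $4,470.
Property Tax Rebate: 20% of the $4,100 excess over $35,300 is $820; credit = $2,525 − $820 = $1,705.
Childcare Subsidy: $39,400 is below the $73,000 cutoff, so the full $7,525 applies.
Total: $4,470 + $1,705 + $7,525 = $13,700.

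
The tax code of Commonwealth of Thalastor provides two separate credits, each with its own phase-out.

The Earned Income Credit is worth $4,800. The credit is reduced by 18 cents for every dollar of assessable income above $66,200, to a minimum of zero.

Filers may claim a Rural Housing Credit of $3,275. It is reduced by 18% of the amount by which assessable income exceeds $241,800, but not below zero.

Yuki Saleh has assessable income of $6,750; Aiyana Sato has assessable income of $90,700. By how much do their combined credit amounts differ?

$4,410

Yuki ($6,750): Earned Income Credit: $6,750 is at or below the $66,200 threshold, so the full $4,800 applies. Rural Housing Credit: $6,750 is at or below the $241,800 threshold, so the full $3,275 applies. total $4,800 + $3,275 = $8,075
Aiyana ($90,700): Earned Income Credit: 18% of the $24,500 excess over $66,200 is $4,410; credit = $4,800 − $4,410 = $390. Rural Housing Credit: $90,700 is at or below the $241,800 threshold, so the full $3,275 applies. total $390 + $3,275 = $3,665
Difference: |$8,075 − $3,665| = $4,410.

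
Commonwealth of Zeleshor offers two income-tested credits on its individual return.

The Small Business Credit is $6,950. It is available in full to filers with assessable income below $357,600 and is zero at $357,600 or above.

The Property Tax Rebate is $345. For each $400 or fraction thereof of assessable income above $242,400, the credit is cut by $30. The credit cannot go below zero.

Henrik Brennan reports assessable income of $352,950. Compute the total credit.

$6,950

Small Business Credit: $352,950 is below the $357,600 cutoff, so the full $6,950 applies.
Property Tax Rebate: income exceeds $242,400 by $110,550 → 277 increments × $30 = $8,310 ≥ base, so the credit is $0.
Total: $6,950 + $0 = $6,950.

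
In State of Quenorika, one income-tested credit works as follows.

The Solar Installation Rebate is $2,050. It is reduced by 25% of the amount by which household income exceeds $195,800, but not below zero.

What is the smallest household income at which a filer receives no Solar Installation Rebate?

The credit falls by 25% of each dollar above $195,800, so it reaches zero when the excess is $2,050 / 25% = $8,200: income = $195,800 + $8,200 = $204,000.

$204,000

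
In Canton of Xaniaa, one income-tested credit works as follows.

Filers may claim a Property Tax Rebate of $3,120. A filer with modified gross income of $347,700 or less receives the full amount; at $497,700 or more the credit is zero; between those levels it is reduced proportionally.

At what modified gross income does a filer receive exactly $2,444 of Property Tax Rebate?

$380,200

$2,444 is 2,444/3,120 of the full $3,120, so 676/3,120 of the $150,000 range has been used: income = $347,700 + $150,000 × 676/3,120 = $380,200.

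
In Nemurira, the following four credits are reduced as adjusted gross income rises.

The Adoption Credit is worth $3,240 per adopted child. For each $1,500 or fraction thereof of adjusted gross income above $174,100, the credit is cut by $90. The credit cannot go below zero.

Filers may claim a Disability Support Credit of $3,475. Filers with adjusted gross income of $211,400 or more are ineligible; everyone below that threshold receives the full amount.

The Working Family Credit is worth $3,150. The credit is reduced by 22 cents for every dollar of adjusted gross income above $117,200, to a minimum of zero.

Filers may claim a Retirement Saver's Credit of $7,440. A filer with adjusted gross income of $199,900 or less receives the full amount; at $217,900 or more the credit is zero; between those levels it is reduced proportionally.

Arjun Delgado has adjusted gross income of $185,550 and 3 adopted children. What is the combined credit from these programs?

Adoption Credit: base = 3 × $3,240 = $9,720. income exceeds $174,100 by $11,450, which is 8 full-or-partial $1,500 increments; reduction = 8 × $90 = $720, leaving $9,000.
Disability Support Credit: $185,550 is below the $211,400 cutoff, so the full $3,475 applies.
Working Family Credit: 22% of the $68,350 excess over $117,200 is $15,037 ≥ base, so the credit is $0.
Retirement Saver's Credit: $185,550 is at or below the $199,900 threshold, so the full $7,440 applies.
Total: $9,000 + $3,475 + $0 + $7,440 = $19,915.

$19,915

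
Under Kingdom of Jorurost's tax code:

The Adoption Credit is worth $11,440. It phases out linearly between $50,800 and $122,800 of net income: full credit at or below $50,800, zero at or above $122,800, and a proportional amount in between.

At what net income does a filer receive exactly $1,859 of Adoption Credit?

$111,100

$1,859 is 1,859/11,440 of the full $11,440, so 9,581/11,440 of the $72,000 range has been used: income = $50,800 + $72,000 × 9,581/11,440 = $111,100.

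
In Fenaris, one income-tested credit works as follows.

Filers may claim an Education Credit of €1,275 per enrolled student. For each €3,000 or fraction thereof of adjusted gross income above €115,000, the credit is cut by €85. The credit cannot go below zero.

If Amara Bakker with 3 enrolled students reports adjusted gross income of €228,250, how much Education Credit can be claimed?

€595

Education Credit: base = 3 × €1,275 = €3,825. income exceeds €115,000 by €113,250, which is 38 full-or-partial €3,000 increments; reduction = 38 × €85 = €3,230, leaving €595.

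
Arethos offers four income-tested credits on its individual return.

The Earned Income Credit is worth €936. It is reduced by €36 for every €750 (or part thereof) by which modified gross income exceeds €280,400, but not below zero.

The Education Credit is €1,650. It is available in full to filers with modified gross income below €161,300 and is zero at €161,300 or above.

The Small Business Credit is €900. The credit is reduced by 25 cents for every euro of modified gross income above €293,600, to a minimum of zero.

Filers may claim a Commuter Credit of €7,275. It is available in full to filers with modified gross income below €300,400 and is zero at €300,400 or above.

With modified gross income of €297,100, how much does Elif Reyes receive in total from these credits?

€7,408

Earned Income Credit: income exceeds €280,400 by €16,700, which is 23 full-or-partial €750 increments; reduction = 23 × €36 = €828, leaving €108.
Education Credit: €297,100 meets or exceeds the €161,300 cutoff, so the credit is €0.
Small Business Credit: 25% of the €3,500 excess over €293,600 is €875; credit = €900 − €875 = €25.
Commuter Credit: €297,100 is below the €300,400 cutoff, so the full €7,275 applies.
Total: €108 + €0 + €25 + €7,275 = €7,408.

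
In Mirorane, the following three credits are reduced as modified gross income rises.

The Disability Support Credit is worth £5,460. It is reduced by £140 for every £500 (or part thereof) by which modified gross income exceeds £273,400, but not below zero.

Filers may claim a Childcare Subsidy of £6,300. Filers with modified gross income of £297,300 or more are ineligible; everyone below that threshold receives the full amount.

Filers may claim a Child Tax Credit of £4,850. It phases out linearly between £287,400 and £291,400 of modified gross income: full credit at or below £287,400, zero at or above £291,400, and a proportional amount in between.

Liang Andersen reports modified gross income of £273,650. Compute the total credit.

Disability Support Credit: income exceeds £273,400 by £250, which is 1 full-or-partial £500 increment; reduction = 1 × £140 = £140, leaving £5,320.
Childcare Subsidy: £273,650 is below the £297,300 cutoff, so the full £6,300 applies.
Child Tax Credit: £273,650 is at or below the £287,400 threshold, so the full £4,850 applies.
Total: £5,320 + £6,300 + £4,850 = £16,470.

£16,470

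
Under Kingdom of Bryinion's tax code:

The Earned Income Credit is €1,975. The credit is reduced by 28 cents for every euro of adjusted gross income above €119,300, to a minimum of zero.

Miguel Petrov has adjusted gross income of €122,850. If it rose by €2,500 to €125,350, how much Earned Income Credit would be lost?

€700

At €122,850 — 28% of the €3,550 excess over €119,300 is €994; credit = €1,975 − €994 = €981.
At €125,350 — 28% of the €6,050 excess over €119,300 is €1,694; credit = €1,975 − €1,694 = €281.
Lost: €981 − €281 = €700.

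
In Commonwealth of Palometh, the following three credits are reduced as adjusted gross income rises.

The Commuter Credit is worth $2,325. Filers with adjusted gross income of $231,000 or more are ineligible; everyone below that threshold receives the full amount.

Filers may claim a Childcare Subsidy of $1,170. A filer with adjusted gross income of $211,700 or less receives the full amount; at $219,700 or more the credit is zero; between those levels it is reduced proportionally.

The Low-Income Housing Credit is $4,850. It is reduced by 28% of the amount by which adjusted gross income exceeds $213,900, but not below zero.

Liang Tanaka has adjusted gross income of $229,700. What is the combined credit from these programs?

$2,751

Commuter Credit: $229,700 is below the $231,000 cutoff, so the full $2,325 applies.
Childcare Subsidy: $229,700 is at or above $219,700, so the credit is $0.
Low-Income Housing Credit: 28% of the $15,800 excess over $213,900 is $4,424; credit = $4,850 − $4,424 = $426.
Total: $2,325 + $0 + $426 = $2,751.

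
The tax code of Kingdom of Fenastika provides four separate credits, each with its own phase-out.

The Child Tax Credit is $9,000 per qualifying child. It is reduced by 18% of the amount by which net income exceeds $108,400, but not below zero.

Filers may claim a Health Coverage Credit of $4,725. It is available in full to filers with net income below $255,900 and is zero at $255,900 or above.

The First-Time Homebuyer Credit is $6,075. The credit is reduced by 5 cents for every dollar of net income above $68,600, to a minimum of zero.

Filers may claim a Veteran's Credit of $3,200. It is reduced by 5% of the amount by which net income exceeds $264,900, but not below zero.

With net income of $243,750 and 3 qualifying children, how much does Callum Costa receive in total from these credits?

$10,562

Child Tax Credit: base = 3 × $9,000 = $27,000. 18% of the $135,350 excess over $108,400 is $24,363; credit = $27,000 − $24,363 = $2,637.
Health Coverage Credit: $243,750 is below the $255,900 cutoff, so the full $4,725 applies.
First-Time Homebuyer Credit: 5% of the $175,150 excess over $68,600 is $8,757.50 ≥ base, so the credit is $0.
Veteran's Credit: $243,750 is at or below the $264,900 threshold, so the full $3,200 applies.
Total: $2,637 + $4,725 + $0 + $3,200 = $10,562.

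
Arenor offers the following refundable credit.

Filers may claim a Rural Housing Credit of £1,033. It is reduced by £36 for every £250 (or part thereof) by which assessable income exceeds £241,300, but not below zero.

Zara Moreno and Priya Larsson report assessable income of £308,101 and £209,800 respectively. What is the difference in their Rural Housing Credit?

Zara (£308,101): Rural Housing Credit: income exceeds £241,300 by £66,801 → 268 increments × £36 = £9,648 ≥ base, so the credit is £0.
Priya (£209,800): Rural Housing Credit: £209,800 is at or below the £241,300 threshold, so the full £1,033 applies.
Difference: |£0 − £1,033| = £1,033.

£1,033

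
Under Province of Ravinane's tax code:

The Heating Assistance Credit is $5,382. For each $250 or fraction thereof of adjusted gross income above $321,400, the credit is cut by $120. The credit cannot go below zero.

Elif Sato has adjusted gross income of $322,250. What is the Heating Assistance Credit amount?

Heating Assistance Credit: income exceeds $321,400 by $850, which is 4 full-or-partial $250 increments; reduction = 4 × $120 = $480, leaving $4,902.

$4,902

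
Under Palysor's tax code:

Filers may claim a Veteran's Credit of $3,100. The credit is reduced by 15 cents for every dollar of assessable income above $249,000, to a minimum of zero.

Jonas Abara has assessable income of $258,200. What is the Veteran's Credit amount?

$1,720

Veteran's Credit: 15% of the $9,200 excess over $249,000 is $1,380; credit = $3,100 − $1,380 = $1,720.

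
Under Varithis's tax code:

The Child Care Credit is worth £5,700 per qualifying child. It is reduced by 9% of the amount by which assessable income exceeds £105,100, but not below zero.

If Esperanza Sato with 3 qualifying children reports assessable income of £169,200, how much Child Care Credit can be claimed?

£11,331

Child Care Credit: base = 3 × £5,700 = £17,100. 9% of the £64,100 excess over £105,100 is £5,769; credit = £17,100 − £5,769 = £11,331.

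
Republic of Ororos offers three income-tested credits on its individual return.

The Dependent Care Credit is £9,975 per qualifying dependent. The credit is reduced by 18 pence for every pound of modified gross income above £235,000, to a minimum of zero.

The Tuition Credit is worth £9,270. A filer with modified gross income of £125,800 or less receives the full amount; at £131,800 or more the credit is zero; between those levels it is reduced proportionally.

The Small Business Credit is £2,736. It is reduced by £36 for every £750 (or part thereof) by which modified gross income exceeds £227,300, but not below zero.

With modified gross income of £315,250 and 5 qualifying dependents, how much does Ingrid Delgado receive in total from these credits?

£35,430

Dependent Care Credit: base = 5 × £9,975 = £49,875. 18% of the £80,250 excess over £235,000 is £14,445; credit = £49,875 − £14,445 = £35,430.
Tuition Credit: £315,250 is at or above £131,800, so the credit is £0.
Small Business Credit: income exceeds £227,300 by £87,950 → 118 increments × £36 = £4,248 ≥ base, so the credit is £0.
Total: £35,430 + £0 + £0 = £35,430.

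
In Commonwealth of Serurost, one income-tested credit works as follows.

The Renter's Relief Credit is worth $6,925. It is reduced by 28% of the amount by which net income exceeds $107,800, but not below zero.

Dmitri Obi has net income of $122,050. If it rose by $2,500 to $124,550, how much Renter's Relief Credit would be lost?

At $122,050 — 28% of the $14,250 excess over $107,800 is $3,990; credit = $6,925 − $3,990 = $2,935.
At $124,550 — 28% of the $16,750 excess over $107,800 is $4,690; credit = $6,925 − $4,690 = $2,235.
Lost: $2,935 − $2,235 = $700.

$700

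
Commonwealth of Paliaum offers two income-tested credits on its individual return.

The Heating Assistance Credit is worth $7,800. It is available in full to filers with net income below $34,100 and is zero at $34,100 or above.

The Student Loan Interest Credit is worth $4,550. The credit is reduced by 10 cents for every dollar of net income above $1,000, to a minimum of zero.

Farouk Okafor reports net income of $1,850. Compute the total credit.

Heating Assistance Credit: $1,850 is below the $34,100 cutoff, so the full $7,800 applies.
Student Loan Interest Credit: 10% of the $850 excess over $1,000 is $85; credit = $4,550 − $85 = $4,465.
Total: $7,800 + $4,465 = $12,265.

$12,265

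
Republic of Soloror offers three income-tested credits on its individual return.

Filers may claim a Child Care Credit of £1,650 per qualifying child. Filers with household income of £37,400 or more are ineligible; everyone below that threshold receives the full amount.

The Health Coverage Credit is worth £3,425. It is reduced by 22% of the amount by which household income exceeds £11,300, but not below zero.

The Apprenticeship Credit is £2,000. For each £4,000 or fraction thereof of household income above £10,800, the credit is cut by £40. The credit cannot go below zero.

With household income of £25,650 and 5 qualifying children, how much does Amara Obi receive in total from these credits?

Child Care Credit: base = 5 × £1,650 = £8,250. £25,650 is below the £37,400 cutoff, so the full £8,250 applies.
Health Coverage Credit: 22% of the £14,350 excess over £11,300 is £3,157; credit = £3,425 − £3,157 = £268.
Apprenticeship Credit: income exceeds £10,800 by £14,850, which is 4 full-or-partial £4,000 increments; reduction = 4 × £40 = £160, leaving £1,840.
Total: £8,250 + £268 + £1,840 = £10,358.

£10,358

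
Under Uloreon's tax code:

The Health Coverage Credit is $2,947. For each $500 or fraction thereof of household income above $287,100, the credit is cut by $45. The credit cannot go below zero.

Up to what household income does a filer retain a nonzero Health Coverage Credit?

After 65 increments the reduction is 65 × $45 = $2,925, leaving $22; one more increment wipes it out. Increment 65 ends at excess 65 × $500 = $32,500, so the highest qualifying income is $287,100 + $32,500 = $319,600.

$319,600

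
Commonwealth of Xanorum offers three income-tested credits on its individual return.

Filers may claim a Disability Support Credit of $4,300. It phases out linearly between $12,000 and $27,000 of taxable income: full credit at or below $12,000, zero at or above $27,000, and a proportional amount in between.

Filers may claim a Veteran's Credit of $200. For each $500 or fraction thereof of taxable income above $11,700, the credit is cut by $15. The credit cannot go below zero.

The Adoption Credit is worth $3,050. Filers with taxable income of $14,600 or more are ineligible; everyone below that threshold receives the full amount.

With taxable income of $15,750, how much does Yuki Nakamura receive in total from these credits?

Disability Support Credit: $15,750 is $3,750 into a $15,000 phase-out range, leaving 11,250/15,000 of the credit: $4,300 × 11,250/15,000 = $3,225.
Veteran's Credit: income exceeds $11,700 by $4,050, which is 9 full-or-partial $500 increments; reduction = 9 × $15 = $135, leaving $65.
Adoption Credit: $15,750 meets or exceeds the $14,600 cutoff, so the credit is $0.
Total: $3,225 + $65 + $0 = $3,290.

$3,290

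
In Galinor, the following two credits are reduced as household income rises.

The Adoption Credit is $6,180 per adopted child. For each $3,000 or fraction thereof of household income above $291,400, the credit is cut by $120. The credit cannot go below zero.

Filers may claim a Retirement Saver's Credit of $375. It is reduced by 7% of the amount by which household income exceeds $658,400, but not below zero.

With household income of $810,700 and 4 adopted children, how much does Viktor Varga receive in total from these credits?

Adoption Credit: base = 4 × $6,180 = $24,720. income exceeds $291,400 by $519,300, which is 174 full-or-partial $3,000 increments; reduction = 174 × $120 = $20,880, leaving $3,840.
Retirement Saver's Credit: 7% of the $152,300 excess over $658,400 is $10,661 ≥ base, so the credit is $0.
Total: $3,840 + $0 = $3,840.

$3,840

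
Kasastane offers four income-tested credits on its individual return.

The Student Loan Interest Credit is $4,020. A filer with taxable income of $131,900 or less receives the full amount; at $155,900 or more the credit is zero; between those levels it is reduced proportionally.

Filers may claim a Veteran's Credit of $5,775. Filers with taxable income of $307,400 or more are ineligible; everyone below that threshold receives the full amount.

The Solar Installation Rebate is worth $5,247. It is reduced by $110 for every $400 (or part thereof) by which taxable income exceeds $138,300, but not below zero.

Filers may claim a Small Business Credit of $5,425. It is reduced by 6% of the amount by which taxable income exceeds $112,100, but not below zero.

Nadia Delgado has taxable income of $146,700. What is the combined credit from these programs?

Student Loan Interest Credit: $146,700 is $14,800 into a $24,000 phase-out range, leaving 9,200/24,000 of the credit: $4,020 × 9,200/24,000 = $1,541.
Veteran's Credit: $146,700 is below the $307,400 cutoff, so the full $5,775 applies.
Solar Installation Rebate: income exceeds $138,300 by $8,400, which is 21 full-or-partial $400 increments; reduction = 21 × $110 = $2,310, leaving $2,937.
Small Business Credit: 6% of the $34,600 excess over $112,100 is $2,076; credit = $5,425 − $2,076 = $3,349.
Total: $1,541 + $5,775 + $2,937 + $3,349 = $13,602.

$13,602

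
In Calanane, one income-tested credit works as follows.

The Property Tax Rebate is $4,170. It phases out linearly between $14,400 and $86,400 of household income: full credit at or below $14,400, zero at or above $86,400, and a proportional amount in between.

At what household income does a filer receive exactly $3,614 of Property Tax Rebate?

$3,614 is 3,614/4,170 of the full $4,170, so 556/4,170 of the $72,000 range has been used: income = $14,400 + $72,000 × 556/4,170 = $24,000.

$24,000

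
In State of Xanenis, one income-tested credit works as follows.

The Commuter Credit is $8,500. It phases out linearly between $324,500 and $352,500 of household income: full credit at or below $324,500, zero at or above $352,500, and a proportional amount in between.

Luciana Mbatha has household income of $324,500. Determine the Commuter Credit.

$8,500

Commuter Credit: $324,500 is at or below the $324,500 threshold, so the full $8,500 applies.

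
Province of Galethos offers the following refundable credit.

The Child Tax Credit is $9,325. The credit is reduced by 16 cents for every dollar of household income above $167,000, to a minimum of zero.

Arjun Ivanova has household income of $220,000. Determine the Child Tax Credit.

Child Tax Credit: 16% of the $53,000 excess over $167,000 is $8,480; credit = $9,325 − $8,480 = $845.

$845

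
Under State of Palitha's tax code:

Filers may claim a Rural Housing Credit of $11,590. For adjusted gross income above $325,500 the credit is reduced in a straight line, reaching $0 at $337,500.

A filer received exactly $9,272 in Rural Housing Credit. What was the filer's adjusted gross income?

$9,272 is 9,272/11,590 of the full $11,590, so 2,318/11,590 of the $12,000 range has been used: income = $325,500 + $12,000 × 2,318/11,590 = $327,900.

$327,900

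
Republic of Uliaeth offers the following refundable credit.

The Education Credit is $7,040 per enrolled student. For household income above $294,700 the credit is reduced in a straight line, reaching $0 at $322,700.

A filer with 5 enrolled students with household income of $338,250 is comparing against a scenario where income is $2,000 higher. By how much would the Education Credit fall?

At $338,250 — base = 5 × $7,040 = $35,200. $338,250 is at or above $322,700, so the credit is $0.
At $340,250 — base = 5 × $7,040 = $35,200. $340,250 is at or above $322,700, so the credit is $0.
Lost: $0 − $0 = $0.

$0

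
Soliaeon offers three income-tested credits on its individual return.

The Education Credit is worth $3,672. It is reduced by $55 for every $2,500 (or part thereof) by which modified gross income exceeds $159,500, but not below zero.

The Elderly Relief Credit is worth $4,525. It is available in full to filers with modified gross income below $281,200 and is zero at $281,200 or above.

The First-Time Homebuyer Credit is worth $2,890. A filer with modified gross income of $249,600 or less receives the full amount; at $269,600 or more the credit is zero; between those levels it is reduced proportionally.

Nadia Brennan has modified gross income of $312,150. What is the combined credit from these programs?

$262

Education Credit: income exceeds $159,500 by $152,650, which is 62 full-or-partial $2,500 increments; reduction = 62 × $55 = $3,410, leaving $262.
Elderly Relief Credit: $312,150 meets or exceeds the $281,200 cutoff, so the credit is $0.
First-Time Homebuyer Credit: $312,150 is at or above $269,600, so the credit is $0.
Total: $262 + $0 + $0 = $262.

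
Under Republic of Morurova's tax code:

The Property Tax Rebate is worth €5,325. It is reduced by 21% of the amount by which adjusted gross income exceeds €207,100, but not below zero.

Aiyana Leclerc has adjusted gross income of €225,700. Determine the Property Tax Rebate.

Property Tax Rebate: 21% of the €18,600 excess over €207,100 is €3,906; credit = €5,325 − €3,906 = €1,419.

€1,419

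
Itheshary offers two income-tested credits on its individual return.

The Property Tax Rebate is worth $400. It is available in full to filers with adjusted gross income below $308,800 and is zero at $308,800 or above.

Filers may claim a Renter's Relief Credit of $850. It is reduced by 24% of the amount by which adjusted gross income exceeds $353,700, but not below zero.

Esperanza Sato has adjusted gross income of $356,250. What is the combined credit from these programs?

$238

Property Tax Rebate: $356,250 meets or exceeds the $308,800 cutoff, so the credit is $0.
Renter's Relief Credit: 24% of the $2,550 excess over $353,700 is $612; credit = $850 − $612 = $238.
Total: $0 + $238 = $238.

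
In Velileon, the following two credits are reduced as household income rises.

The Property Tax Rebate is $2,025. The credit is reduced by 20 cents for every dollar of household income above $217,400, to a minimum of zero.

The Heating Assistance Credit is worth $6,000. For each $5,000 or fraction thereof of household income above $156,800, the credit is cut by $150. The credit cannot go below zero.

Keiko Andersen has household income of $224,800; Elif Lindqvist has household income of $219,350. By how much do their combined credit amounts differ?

Keiko ($224,800): Property Tax Rebate: 20% of the $7,400 excess over $217,400 is $1,480; credit = $2,025 − $1,480 = $545. Heating Assistance Credit: income exceeds $156,800 by $68,000, which is 14 full-or-partial $5,000 increments; reduction = 14 × $150 = $2,100, leaving $3,900. total $545 + $3,900 = $4,445
Elif ($219,350): Property Tax Rebate: 20% of the $1,950 excess over $217,400 is $390; credit = $2,025 − $390 = $1,635. Heating Assistance Credit: income exceeds $156,800 by $62,550, which is 13 full-or-partial $5,000 increments; reduction = 13 × $150 = $1,950, leaving $4,050. total $1,635 + $4,050 = $5,685
Difference: |$4,445 − $5,685| = $1,240.

$1,240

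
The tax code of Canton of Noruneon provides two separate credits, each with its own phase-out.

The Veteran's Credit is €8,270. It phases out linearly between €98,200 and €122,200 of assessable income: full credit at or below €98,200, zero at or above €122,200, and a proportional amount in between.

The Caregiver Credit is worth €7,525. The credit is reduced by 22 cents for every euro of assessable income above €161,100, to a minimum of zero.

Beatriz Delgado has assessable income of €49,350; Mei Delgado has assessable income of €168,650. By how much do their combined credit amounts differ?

Beatriz (€49,350): Veteran's Credit: €49,350 is at or below the €98,200 threshold, so the full €8,270 applies. Caregiver Credit: €49,350 is at or below the €161,100 threshold, so the full €7,525 applies. total €8,270 + €7,525 = €15,795
Mei (€168,650): Veteran's Credit: €168,650 is at or above €122,200, so the credit is €0. Caregiver Credit: 22% of the €7,550 excess over €161,100 is €1,661; credit = €7,525 − €1,661 = €5,864. total €0 + €5,864 = €5,864
Difference: |€15,795 − €5,864| = €9,931.

€9,931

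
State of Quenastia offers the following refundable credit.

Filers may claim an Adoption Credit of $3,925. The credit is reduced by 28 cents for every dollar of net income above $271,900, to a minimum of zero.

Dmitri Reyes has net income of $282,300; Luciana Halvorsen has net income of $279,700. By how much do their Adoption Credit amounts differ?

Dmitri ($282,300): Adoption Credit: 28% of the $10,400 excess over $271,900 is $2,912; credit = $3,925 − $2,912 = $1,013.
Luciana ($279,700): Adoption Credit: 28% of the $7,800 excess over $271,900 is $2,184; credit = $3,925 − $2,184 = $1,741.
Difference: |$1,013 − $1,741| = $728.

$728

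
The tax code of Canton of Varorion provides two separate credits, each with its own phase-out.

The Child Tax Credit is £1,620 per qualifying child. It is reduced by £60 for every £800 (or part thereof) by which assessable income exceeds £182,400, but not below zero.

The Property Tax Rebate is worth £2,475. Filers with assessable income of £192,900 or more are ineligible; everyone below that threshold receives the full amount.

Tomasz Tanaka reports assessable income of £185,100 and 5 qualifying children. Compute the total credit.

Child Tax Credit: base = 5 × £1,620 = £8,100. income exceeds £182,400 by £2,700, which is 4 full-or-partial £800 increments; reduction = 4 × £60 = £240, leaving £7,860.
Property Tax Rebate: £185,100 is below the £192,900 cutoff, so the full £2,475 applies.
Total: £7,860 + £2,475 = £10,335.

£10,335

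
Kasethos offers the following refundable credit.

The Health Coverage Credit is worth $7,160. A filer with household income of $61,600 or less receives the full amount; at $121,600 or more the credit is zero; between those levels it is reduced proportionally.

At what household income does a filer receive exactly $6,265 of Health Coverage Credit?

$69,100

$6,265 is 6,265/7,160 of the full $7,160, so 895/7,160 of the $60,000 range has been used: income = $61,600 + $60,000 × 895/7,160 = $69,100.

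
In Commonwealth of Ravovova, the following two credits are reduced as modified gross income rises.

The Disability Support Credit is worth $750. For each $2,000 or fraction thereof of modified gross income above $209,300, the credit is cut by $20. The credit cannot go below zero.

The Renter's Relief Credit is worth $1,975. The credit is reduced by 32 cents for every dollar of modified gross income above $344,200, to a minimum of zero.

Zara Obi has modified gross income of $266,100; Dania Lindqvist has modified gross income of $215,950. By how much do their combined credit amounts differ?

Zara ($266,100): Disability Support Credit: income exceeds $209,300 by $56,800, which is 29 full-or-partial $2,000 increments; reduction = 29 × $20 = $580, leaving $170. Renter's Relief Credit: $266,100 is at or below the $344,200 threshold, so the full $1,975 applies. total $170 + $1,975 = $2,145
Dania ($215,950): Disability Support Credit: income exceeds $209,300 by $6,650, which is 4 full-or-partial $2,000 increments; reduction = 4 × $20 = $80, leaving $670. Renter's Relief Credit: $215,950 is at or below the $344,200 threshold, so the full $1,975 applies. total $670 + $1,975 = $2,645
Difference: |$2,145 − $2,645| = $500.

$500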